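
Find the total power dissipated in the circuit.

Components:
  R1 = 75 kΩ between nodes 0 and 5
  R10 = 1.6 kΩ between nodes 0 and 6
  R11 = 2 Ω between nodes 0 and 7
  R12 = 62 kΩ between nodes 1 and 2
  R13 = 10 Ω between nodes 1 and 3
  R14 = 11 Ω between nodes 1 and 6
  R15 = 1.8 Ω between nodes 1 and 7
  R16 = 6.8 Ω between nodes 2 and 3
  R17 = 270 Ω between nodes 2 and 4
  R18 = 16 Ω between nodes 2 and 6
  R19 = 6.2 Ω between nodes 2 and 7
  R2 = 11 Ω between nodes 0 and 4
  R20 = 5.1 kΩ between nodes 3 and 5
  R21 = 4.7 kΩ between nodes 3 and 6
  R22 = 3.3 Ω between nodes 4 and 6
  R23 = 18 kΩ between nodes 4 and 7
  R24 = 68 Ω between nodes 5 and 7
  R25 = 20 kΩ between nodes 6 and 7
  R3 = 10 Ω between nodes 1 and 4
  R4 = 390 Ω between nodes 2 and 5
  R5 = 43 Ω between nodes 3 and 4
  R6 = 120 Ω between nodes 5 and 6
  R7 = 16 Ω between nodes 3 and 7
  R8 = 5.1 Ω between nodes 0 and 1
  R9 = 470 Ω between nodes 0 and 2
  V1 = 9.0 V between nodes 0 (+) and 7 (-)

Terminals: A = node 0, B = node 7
Nodal analysis, taking node 7 as the 0 V reference.
Source V1 fixes V_0 = 9 V.
KCL at each unknown node (sum of currents leaving = 0; resistances in Ω):
  Node 1: (V_1 - V_4)/10 + (V_1 - 9)/5.1 + (V_1 - V_2)/62000 + (V_1 - V_3)/10 + (V_1 - V_6)/11 + (V_1 - 0)/1.8 = 0
  Node 2: (V_2 - V_5)/390 + (V_2 - 9)/470 + (V_2 - V_1)/62000 + (V_2 - V_3)/6.8 + (V_2 - V_4)/270 + (V_2 - V_6)/16 + (V_2 - 0)/6.2 = 0
  Node 3: (V_3 - V_4)/43 + (V_3 - 0)/16 + (V_3 - V_1)/10 + (V_3 - V_2)/6.8 + (V_3 - V_5)/5100 + (V_3 - V_6)/4700 = 0
  Node 4: (V_4 - 9)/11 + (V_4 - V_1)/10 + (V_4 - V_3)/43 + (V_4 - V_2)/270 + (V_4 - V_6)/3.3 + (V_4 - 0)/18000 = 0
  Node 5: (V_5 - 9)/75000 + (V_5 - V_2)/390 + (V_5 - V_6)/120 + (V_5 - V_3)/5100 + (V_5 - 0)/68 = 0
  Node 6: (V_6 - V_5)/120 + (V_6 - 9)/1600 + (V_6 - V_1)/11 + (V_6 - V_2)/16 + (V_6 - V_3)/4700 + (V_6 - V_4)/3.3 + (V_6 - 0)/20000 = 0
Collecting terms (coefficients in siemens):
  1.043·V_1 - 0.00001613·V_2 - 0.1·V_3 - 0.1·V_4 - 0.09091·V_6 = 1.765
  0.3793·V_2 - 0.00001613·V_1 - 0.1471·V_3 - 0.003704·V_4 - 0.002564·V_5 - 0.0625·V_6 = 0.01915
  0.3332·V_3 - 0.1·V_1 - 0.1471·V_2 - 0.02326·V_4 - 0.0001961·V_5 - 0.0002128·V_6 = 0
  0.521·V_4 - 0.1·V_1 - 0.003704·V_2 - 0.02326·V_3 - 0.303·V_6 = 0.8182
  0.02581·V_5 - 0.002564·V_2 - 0.0001961·V_3 - 0.008333·V_6 = 0.00012
  0.4657·V_6 - 0.09091·V_1 - 0.0625·V_2 - 0.0002128·V_3 - 0.303·V_4 - 0.008333·V_5 = 0.005625
Solving these 6 simultaneous equations (Gaussian elimination) gives:
  V_1 = 2.534 V, V_2 = 1.28 V, V_3 = 1.614 V, V_4 = 4.097 V
  V_5 = 1.231 V, V_6 = 3.367 V
Power in each resistor, P = (ΔV)²/R:
  P_R1 = (9 - 1.231)²/75000 = 0.0008047 W
  P_R2 = (9 - 4.097)²/11 = 2.186 W
  P_R3 = (2.534 - 4.097)²/10 = 0.2442 W
  P_R4 = (1.28 - 1.231)²/390 = 0.000006044 W
  P_R5 = (1.614 - 4.097)²/43 = 0.1434 W
  P_R6 = (1.231 - 3.367)²/120 = 0.03803 W
  P_R7 = (1.614 - 0)²/16 = 0.1628 W
  P_R8 = (9 - 2.534)²/5.1 = 8.198 W
  P_R9 = (9 - 1.28)²/470 = 0.1268 W
  P_R10 = (9 - 3.367)²/1600 = 0.01983 W
  P_R11 = (9 - 0)²/2 = 40.5 W
  P_R12 = (2.534 - 1.28)²/62000 = 0.00002538 W
  P_R13 = (2.534 - 1.614)²/10 = 0.08465 W
  P_R14 = (2.534 - 3.367)²/11 = 0.06313 W
  P_R15 = (2.534 - 0)²/1.8 = 3.568 W
  P_R16 = (1.28 - 1.614)²/6.8 = 0.01644 W
  P_R17 = (1.28 - 4.097)²/270 = 0.02939 W
  P_R18 = (1.28 - 3.367)²/16 = 0.2724 W
  P_R19 = (1.28 - 0)²/6.2 = 0.2641 W
  P_R20 = (1.614 - 1.231)²/5100 = 0.00002875 W
  P_R21 = (1.614 - 3.367)²/4700 = 0.0006541 W
  P_R22 = (4.097 - 3.367)²/3.3 = 0.1613 W
  P_R23 = (4.097 - 0)²/18000 = 0.0009325 W
  P_R24 = (1.231 - 0)²/68 = 0.02229 W
  P_R25 = (3.367 - 0)²/20000 = 0.000567 W
P_total = P_R1 + P_R2 + P_R3 + P_R4 + P_R5 + P_R6 + P_R7 + P_R8 + P_R9 + P_R10 + P_R11 + P_R12 + P_R13 + P_R14 + P_R15 + P_R16 + P_R17 + P_R18 + P_R19 + P_R20 + P_R21 + P_R22 + P_R23 + P_R24 + P_R25 = 56.1 W

Final answer: 56.1 W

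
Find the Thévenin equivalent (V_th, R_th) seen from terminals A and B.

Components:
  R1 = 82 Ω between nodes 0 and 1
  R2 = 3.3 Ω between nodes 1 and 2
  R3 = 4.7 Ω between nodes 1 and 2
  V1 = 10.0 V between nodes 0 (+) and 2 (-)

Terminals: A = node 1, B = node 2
Step 1 — V_th is the open-circuit voltage V_A - V_B (nothing connected across the terminals).
Nodal analysis, taking node 2 as the 0 V reference.
Source V1 fixes V_0 = 10 V.
KCL at each unknown node (sum of currents leaving = 0; resistances in Ω):
  Node 1: (V_1 - 10)/82 + (V_1 - 0)/3.3 + (V_1 - 0)/4.7 = 0
Collecting terms: 0.528 × V_1 = 0.122  =>  V_1 = 0.231 V
V_th = V_1 - V_2 = 0.231 - 0 = 0.231 V
Step 2 — R_th: zero the source — replace V1 by a short circuit (node 2 merges into node 0) — and find the resistance seen between A (node 1) and B (node 0).
Reduce the network between node 1 (A) and node 0 (B) by series/parallel combination:
  Rp1 = R1 ‖ R2 ‖ R3 (parallel, all between nodes 0 and 1) = 1/(1/82 + 1/3.3 + 1/4.7) = 1.894 Ω
R_th = 1.894 Ω

Final answer: V_th = 0.231 V, R_th = 1.894 Ω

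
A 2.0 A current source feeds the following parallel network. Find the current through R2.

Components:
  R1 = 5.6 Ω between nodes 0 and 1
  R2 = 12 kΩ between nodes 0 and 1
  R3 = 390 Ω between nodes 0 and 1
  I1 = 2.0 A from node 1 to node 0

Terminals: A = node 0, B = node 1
All resistors sit directly between nodes 0 and 1, so they are in parallel and share one voltage V; the full source current 2 A splits among them.
1/R_par = 1/5.6 + 1/12000 + 1/390 = 0.1812 S  =>  R_par = 5.518 Ω
V = I × R_par = 2 × 5.518 = 11.04 V
I_R2 = V/R2 = 11.04/12000 = 0.0009197 A

Final answer: 0.0009197 A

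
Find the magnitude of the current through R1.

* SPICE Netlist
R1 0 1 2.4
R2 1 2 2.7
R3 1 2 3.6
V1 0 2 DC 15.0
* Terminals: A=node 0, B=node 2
Nodal analysis, taking node 2 as the 0 V reference.
Source V1 fixes V_0 = 15 V.
KCL at each unknown node (sum of currents leaving = 0; resistances in Ω):
  Node 1: (V_1 - 15)/2.4 + (V_1 - 0)/2.7 + (V_1 - 0)/3.6 = 0
Collecting terms: 1.065 × V_1 = 6.25  =>  V_1 = 5.87 V
I_R1 = (V_0 - V_1)/R1 = (15 - 5.87)/2.4 = 3.804 A
|I_R1| = 3.804 A

Final answer: |I_R1| = 3.804 A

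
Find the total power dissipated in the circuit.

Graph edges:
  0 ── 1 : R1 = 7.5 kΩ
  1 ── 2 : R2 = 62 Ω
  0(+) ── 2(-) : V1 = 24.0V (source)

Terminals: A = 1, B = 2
Nodal analysis, taking node 2 as the 0 V reference.
Source V1 fixes V_0 = 24 V.
KCL at each unknown node (sum of currents leaving = 0; resistances in Ω):
  Node 1: (V_1 - 24)/7500 + (V_1 - 0)/62 = 0
Collecting terms: 0.01626 × V_1 = 0.0032  =>  V_1 = 0.1968 V
Power in each resistor, P = (ΔV)²/R:
  P_R1 = (24 - 0.1968)²/7500 = 0.07555 W
  P_R2 = (0.1968 - 0)²/62 = 0.0006245 W
P_total = P_R1 + P_R2 = 0.07617 W

Final answer: 0.07617 W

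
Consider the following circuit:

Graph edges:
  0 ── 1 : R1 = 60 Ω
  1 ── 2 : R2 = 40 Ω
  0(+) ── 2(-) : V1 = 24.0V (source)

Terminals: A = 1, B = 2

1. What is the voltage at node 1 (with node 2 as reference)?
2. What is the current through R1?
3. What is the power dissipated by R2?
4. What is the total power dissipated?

Nodal analysis, taking node 2 as the 0 V reference.
Source V1 fixes V_0 = 24 V.
KCL at each unknown node (sum of currents leaving = 0; resistances in Ω):
  Node 1: (V_1 - 24)/60 + (V_1 - 0)/40 = 0
Collecting terms: 0.04167 × V_1 = 0.4  =>  V_1 = 9.6 V
Part 1:
  Read off the nodal solution: V_1 = 9.6 V
Part 2:
  I_R1 = (V_0 - V_1)/R1 = (24 - 9.6)/60 = 0.24 A
  Magnitude: I_R1 = 0.24 A
Part 3:
  I_R2 = (V_1 - V_2)/R2 = (9.6 - 0)/40 = 0.24 A
  P_R2 = I_R2² × R2 = (0.24)² × 40 = 2.304 W
Part 4:
  Power in each resistor, P = (ΔV)²/R:
    P_R1 = (24 - 9.6)²/60 = 3.456 W
    P_R2 = (9.6 - 0)²/40 = 2.304 W
  P_total = P_R1 + P_R2 = 5.76 W

Final answers:
1. V_1 = 9.6 V
2. I_R1 = 0.24 A
3. P_R2 = 2.304 W
4. P_total = 5.76 W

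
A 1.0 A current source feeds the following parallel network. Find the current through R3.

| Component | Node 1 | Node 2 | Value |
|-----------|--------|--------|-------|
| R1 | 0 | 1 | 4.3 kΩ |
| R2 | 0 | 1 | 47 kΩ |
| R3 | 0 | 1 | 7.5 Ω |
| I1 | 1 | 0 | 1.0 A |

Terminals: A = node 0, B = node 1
All resistors sit directly between nodes 0 and 1, so they are in parallel and share one voltage V; the full source current 1 A splits among them.
1/R_par = 1/4300 + 1/47000 + 1/7.5 = 0.1336 S  =>  R_par = 7.486 Ω
V = I × R_par = 1 × 7.486 = 7.486 V
I_R3 = V/R3 = 7.486/7.5 = 0.9981 A

Final answer: 0.9981 A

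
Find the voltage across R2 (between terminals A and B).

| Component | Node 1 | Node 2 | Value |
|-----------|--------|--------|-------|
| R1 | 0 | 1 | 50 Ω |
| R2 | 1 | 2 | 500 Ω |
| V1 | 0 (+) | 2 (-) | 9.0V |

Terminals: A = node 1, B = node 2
R1 and R2 are in series across V1 (node 0 → node 1 → node 2), and the output A–B is taken across R2, so this is a voltage divider.
Series current: I = V1/(R1 + R2) = 9/(50 + 500) = 9/550 = 0.01636 A
V_R2 = I × R2 = V1 × R2/(R1 + R2) = 9 × 500/550 = 8.182 V

Final answer: 8.182 V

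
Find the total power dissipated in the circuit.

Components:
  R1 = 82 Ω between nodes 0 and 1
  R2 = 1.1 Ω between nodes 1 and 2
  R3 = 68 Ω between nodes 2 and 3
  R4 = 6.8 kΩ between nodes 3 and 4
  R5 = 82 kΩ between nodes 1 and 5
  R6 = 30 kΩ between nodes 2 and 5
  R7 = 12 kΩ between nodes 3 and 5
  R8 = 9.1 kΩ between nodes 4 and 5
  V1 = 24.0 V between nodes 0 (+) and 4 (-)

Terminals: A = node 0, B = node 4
Nodal analysis, taking node 4 as the 0 V reference.
Source V1 fixes V_0 = 24 V.
KCL at each unknown node (sum of currents leaving = 0; resistances in Ω):
  Node 1: (V_1 - 24)/82 + (V_1 - V_2)/1.1 + (V_1 - V_5)/82000 = 0
  Node 2: (V_2 - V_1)/1.1 + (V_2 - V_3)/68 + (V_2 - V_5)/30000 = 0
  Node 3: (V_3 - V_2)/68 + (V_3 - 0)/6800 + (V_3 - V_5)/12000 = 0
  Node 5: (V_5 - V_1)/82000 + (V_5 - V_2)/30000 + (V_5 - V_3)/12000 + (V_5 - 0)/9100 = 0
Collecting terms (coefficients in siemens):
  0.9213·V_1 - 0.9091·V_2 - 0.0000122·V_5 = 0.2927
  0.9238·V_2 - 0.9091·V_1 - 0.01471·V_3 - 0.00003333·V_5 = 0
  0.01494·V_3 - 0.01471·V_2 - 0.00008333·V_5 = 0
  0.0002388·V_5 - 0.0000122·V_1 - 0.00003333·V_2 - 0.00008333·V_3 = 0
Solving these 4 simultaneous equations (Gaussian elimination) gives:
  V_1 = 23.61 V, V_2 = 23.6 V, V_3 = 23.31 V, V_5 = 12.64 V
Power in each resistor, P = (ΔV)²/R:
  P_R1 = (24 - 23.61)²/82 = 0.001902 W
  P_R2 = (23.61 - 23.6)²/1.1 = 0.00002411 W
  P_R3 = (23.6 - 23.31)²/68 = 0.001267 W
  P_R4 = (23.31 - 0)²/6800 = 0.07988 W
  P_R5 = (23.61 - 12.64)²/82000 = 0.001467 W
  P_R6 = (23.6 - 12.64)²/30000 = 0.004007 W
  P_R7 = (23.31 - 12.64)²/12000 = 0.009489 W
  P_R8 = (0 - 12.64)²/9100 = 0.01754 W
P_total = P_R1 + P_R2 + P_R3 + P_R4 + P_R5 + P_R6 + P_R7 + P_R8 = 0.1156 W

Final answer: 0.1156 W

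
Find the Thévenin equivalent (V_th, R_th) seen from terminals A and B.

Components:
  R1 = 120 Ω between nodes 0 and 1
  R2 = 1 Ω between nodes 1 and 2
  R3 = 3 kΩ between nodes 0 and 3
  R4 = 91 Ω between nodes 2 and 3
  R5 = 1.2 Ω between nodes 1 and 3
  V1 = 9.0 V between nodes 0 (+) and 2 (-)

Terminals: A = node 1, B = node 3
Step 1 — V_th is the open-circuit voltage V_A - V_B (nothing connected across the terminals).
Nodal analysis, taking node 2 as the 0 V reference.
Source V1 fixes V_0 = 9 V.
KCL at each unknown node (sum of currents leaving = 0; resistances in Ω):
  Node 1: (V_1 - 9)/120 + (V_1 - 0)/1 + (V_1 - V_3)/1.2 = 0
  Node 3: (V_3 - 9)/3000 + (V_3 - 0)/91 + (V_3 - V_1)/1.2 = 0
Collecting terms (coefficients in siemens):
  1.842·V_1 - 0.8333·V_3 = 0.075
  0.8447·V_3 - 0.8333·V_1 = 0.003
Determinant D = (1.842)(0.8447) - (-0.8333)(-0.8333) = 0.8611
V_1 = [(0.075)(0.8447) - (-0.8333)(0.003)]/D = 0.07647 V
V_3 = [(1.842)(0.003) - (0.075)(-0.8333)]/D = 0.079 V
V_th = V_1 - V_3 = 0.07647 - 0.079 = -0.002527 V
Step 2 — R_th: zero the source — replace V1 by a short circuit (node 2 merges into node 0) — and find the resistance seen between A (node 1) and B (node 3).
Reduce the network between node 1 (A) and node 3 (B) by series/parallel combination:
  Rp1 = R1 ‖ R2 (parallel, both between nodes 0 and 1) = 1/(1/120 + 1/1) = 0.9917 Ω
  Rp2 = R3 ‖ R4 (parallel, both between nodes 0 and 3) = 1/(1/3000 + 1/91) = 88.32 Ω
  Rs1 = Rp1 + Rp2 (series, joined only at node 0) = 0.9917 + 88.32 = 89.31 Ω
  Rp3 = R5 ‖ Rs1 (parallel, both between nodes 1 and 3) = 1/(1/1.2 + 1/89.31) = 1.184 Ω
R_th = 1.184 Ω

Final answer: V_th = -0.002527 V, R_th = 1.184 Ω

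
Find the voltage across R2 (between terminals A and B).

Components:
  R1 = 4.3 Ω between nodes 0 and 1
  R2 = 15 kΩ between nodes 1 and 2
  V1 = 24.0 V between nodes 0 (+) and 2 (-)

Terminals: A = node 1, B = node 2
R1 and R2 are in series across V1 (node 0 → node 1 → node 2), and the output A–B is taken across R2, so this is a voltage divider.
Series current: I = V1/(R1 + R2) = 24/(4.3 + 15000) = 24/15000 = 0.0016 A
V_R2 = I × R2 = V1 × R2/(R1 + R2) = 24 × 15000/15000 = 23.99 V

Final answer: 23.99 V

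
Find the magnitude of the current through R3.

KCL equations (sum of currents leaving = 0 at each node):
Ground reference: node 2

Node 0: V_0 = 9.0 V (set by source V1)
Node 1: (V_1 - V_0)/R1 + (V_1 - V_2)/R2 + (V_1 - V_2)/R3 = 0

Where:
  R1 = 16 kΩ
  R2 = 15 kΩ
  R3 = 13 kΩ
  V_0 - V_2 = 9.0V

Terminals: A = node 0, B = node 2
Nodal analysis, taking node 2 as the 0 V reference.
Source V1 fixes V_0 = 9 V.
KCL at each unknown node (sum of currents leaving = 0; resistances in Ω):
  Node 1: (V_1 - 9)/16000 + (V_1 - 0)/15000 + (V_1 - 0)/13000 = 0
Collecting terms: 0.0002061 × V_1 = 0.0005625  =>  V_1 = 2.729 V
I_R3 = (V_1 - V_2)/R3 = (2.729 - 0)/13000 = 0.00021 A
|I_R3| = 0.00021 A

Final answer: |I_R3| = 0.00021 A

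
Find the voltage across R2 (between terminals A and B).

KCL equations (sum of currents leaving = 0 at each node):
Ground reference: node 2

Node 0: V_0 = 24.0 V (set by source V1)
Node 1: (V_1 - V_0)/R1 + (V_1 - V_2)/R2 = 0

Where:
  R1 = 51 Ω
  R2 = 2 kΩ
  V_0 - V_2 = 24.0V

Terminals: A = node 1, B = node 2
R1 and R2 are in series across V1 (node 0 → node 1 → node 2), and the output A–B is taken across R2, so this is a voltage divider.
Series current: I = V1/(R1 + R2) = 24/(51 + 2000) = 24/2051 = 0.0117 A
V_R2 = I × R2 = V1 × R2/(R1 + R2) = 24 × 2000/2051 = 23.4 V

Final answer: 23.4 V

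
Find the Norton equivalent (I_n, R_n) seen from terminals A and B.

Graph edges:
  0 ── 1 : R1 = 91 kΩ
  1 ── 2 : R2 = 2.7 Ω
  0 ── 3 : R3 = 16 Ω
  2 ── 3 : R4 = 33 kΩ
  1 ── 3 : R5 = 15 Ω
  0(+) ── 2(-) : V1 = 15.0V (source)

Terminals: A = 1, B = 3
Find the Thévenin equivalent first; then I_n = V_th/R_th and R_n = R_th.
Step 1 — V_th is the open-circuit voltage V_A - V_B (nothing connected across the terminals).
Nodal analysis, taking node 2 as the 0 V reference.
Source V1 fixes V_0 = 15 V.
KCL at each unknown node (sum of currents leaving = 0; resistances in Ω):
  Node 1: (V_1 - 15)/91000 + (V_1 - 0)/2.7 + (V_1 - V_3)/15 = 0
  Node 3: (V_3 - 15)/16 + (V_3 - 0)/33000 + (V_3 - V_1)/15 = 0
Collecting terms (coefficients in siemens):
  0.437·V_1 - 0.06667·V_3 = 0.0001648
  0.1292·V_3 - 0.06667·V_1 = 0.9375
Determinant D = (0.437)(0.1292) - (-0.06667)(-0.06667) = 0.05202
V_1 = [(0.0001648)(0.1292) - (-0.06667)(0.9375)]/D = 1.202 V
V_3 = [(0.437)(0.9375) - (0.0001648)(-0.06667)]/D = 7.877 V
V_th = V_1 - V_3 = 1.202 - 7.877 = -6.675 V
Step 2 — R_th: zero the source — replace V1 by a short circuit (node 2 merges into node 0) — and find the resistance seen between A (node 1) and B (node 3).
Reduce the network between node 1 (A) and node 3 (B) by series/parallel combination:
  Rp1 = R1 ‖ R2 (parallel, both between nodes 0 and 1) = 1/(1/91000 + 1/2.7) = 2.7 Ω
  Rp2 = R3 ‖ R4 (parallel, both between nodes 0 and 3) = 1/(1/16 + 1/33000) = 15.99 Ω
  Rs1 = Rp1 + Rp2 (series, joined only at node 0) = 2.7 + 15.99 = 18.69 Ω
  Rp3 = R5 ‖ Rs1 (parallel, both between nodes 1 and 3) = 1/(1/15 + 1/18.69) = 8.322 Ω
R_th = 8.322 Ω
I_n = V_th/R_th = -6.675/8.322 = -0.8021 A, and R_n = R_th = 8.322 Ω

Final answer: I_n = -0.8021 A, R_n = 8.322 Ω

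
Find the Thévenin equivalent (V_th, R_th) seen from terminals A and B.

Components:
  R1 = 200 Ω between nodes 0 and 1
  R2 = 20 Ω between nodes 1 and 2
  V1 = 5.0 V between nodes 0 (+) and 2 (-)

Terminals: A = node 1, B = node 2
Step 1 — V_th is the open-circuit voltage V_A - V_B (nothing connected across the terminals).
Nodal analysis, taking node 2 as the 0 V reference.
Source V1 fixes V_0 = 5 V.
KCL at each unknown node (sum of currents leaving = 0; resistances in Ω):
  Node 1: (V_1 - 5)/200 + (V_1 - 0)/20 = 0
Collecting terms: 0.055 × V_1 = 0.025  =>  V_1 = 0.4545 V
V_th = V_1 - V_2 = 0.4545 - 0 = 0.4545 V
Step 2 — R_th: zero the source — replace V1 by a short circuit (node 2 merges into node 0) — and find the resistance seen between A (node 1) and B (node 0).
Reduce the network between node 1 (A) and node 0 (B) by series/parallel combination:
  Rp1 = R1 ‖ R2 (parallel, both between nodes 0 and 1) = 1/(1/200 + 1/20) = 18.18 Ω
R_th = 18.18 Ω

Final answer: V_th = 0.4545 V, R_th = 18.18 Ω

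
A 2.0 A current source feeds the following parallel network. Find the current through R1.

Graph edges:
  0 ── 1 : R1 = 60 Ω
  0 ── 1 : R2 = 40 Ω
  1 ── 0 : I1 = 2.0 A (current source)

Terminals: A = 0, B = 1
All resistors sit directly between nodes 0 and 1, so they are in parallel and share one voltage V; the full source current 2 A splits among them.
1/R_par = 1/60 + 1/40 = 0.04167 S  =>  R_par = 24 Ω
V = I × R_par = 2 × 24 = 48 V
I_R1 = V/R1 = 48/60 = 0.8 A

Final answer: 0.8 A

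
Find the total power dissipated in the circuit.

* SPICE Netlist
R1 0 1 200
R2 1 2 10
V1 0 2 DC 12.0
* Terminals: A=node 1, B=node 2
Nodal analysis, taking node 2 as the 0 V reference.
Source V1 fixes V_0 = 12 V.
KCL at each unknown node (sum of currents leaving = 0; resistances in Ω):
  Node 1: (V_1 - 12)/200 + (V_1 - 0)/10 = 0
Collecting terms: 0.105 × V_1 = 0.06  =>  V_1 = 0.5714 V
Power in each resistor, P = (ΔV)²/R:
  P_R1 = (12 - 0.5714)²/200 = 0.6531 W
  P_R2 = (0.5714 - 0)²/10 = 0.03265 W
P_total = P_R1 + P_R2 = 0.6857 W

Final answer: 0.6857 W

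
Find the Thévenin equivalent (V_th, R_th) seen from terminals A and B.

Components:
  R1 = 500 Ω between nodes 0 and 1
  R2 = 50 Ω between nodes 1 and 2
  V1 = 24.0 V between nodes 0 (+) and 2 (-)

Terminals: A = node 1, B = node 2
Step 1 — V_th is the open-circuit voltage V_A - V_B (nothing connected across the terminals).
Nodal analysis, taking node 2 as the 0 V reference.
Source V1 fixes V_0 = 24 V.
KCL at each unknown node (sum of currents leaving = 0; resistances in Ω):
  Node 1: (V_1 - 24)/500 + (V_1 - 0)/50 = 0
Collecting terms: 0.022 × V_1 = 0.048  =>  V_1 = 2.182 V
V_th = V_1 - V_2 = 2.182 - 0 = 2.182 V
Step 2 — R_th: zero the source — replace V1 by a short circuit (node 2 merges into node 0) — and find the resistance seen between A (node 1) and B (node 0).
Reduce the network between node 1 (A) and node 0 (B) by series/parallel combination:
  Rp1 = R1 ‖ R2 (parallel, both between nodes 0 and 1) = 1/(1/500 + 1/50) = 45.45 Ω
R_th = 45.45 Ω

Final answer: V_th = 2.182 V, R_th = 45.45 Ω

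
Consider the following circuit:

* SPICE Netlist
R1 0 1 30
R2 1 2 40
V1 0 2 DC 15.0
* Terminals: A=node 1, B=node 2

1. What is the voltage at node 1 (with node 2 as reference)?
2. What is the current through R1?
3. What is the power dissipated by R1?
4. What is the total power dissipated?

Nodal analysis, taking node 2 as the 0 V reference.
Source V1 fixes V_0 = 15 V.
KCL at each unknown node (sum of currents leaving = 0; resistances in Ω):
  Node 1: (V_1 - 15)/30 + (V_1 - 0)/40 = 0
Collecting terms: 0.05833 × V_1 = 0.5  =>  V_1 = 8.571 V
Part 1:
  Read off the nodal solution: V_1 = 8.571 V
Part 2:
  I_R1 = (V_0 - V_1)/R1 = (15 - 8.571)/30 = 0.2143 A
  Magnitude: I_R1 = 0.2143 A
Part 3:
  I_R1 = (V_0 - V_1)/R1 = (15 - 8.571)/30 = 0.2143 A
  P_R1 = I_R1² × R1 = (0.2143)² × 30 = 1.378 W
Part 4:
  Power in each resistor, P = (ΔV)²/R:
    P_R1 = (15 - 8.571)²/30 = 1.378 W
    P_R2 = (8.571 - 0)²/40 = 1.837 W
  P_total = P_R1 + P_R2 = 3.214 W

Final answers:
1. V_1 = 8.571 V
2. I_R1 = 0.2143 A
3. P_R1 = 1.378 W
4. P_total = 3.214 W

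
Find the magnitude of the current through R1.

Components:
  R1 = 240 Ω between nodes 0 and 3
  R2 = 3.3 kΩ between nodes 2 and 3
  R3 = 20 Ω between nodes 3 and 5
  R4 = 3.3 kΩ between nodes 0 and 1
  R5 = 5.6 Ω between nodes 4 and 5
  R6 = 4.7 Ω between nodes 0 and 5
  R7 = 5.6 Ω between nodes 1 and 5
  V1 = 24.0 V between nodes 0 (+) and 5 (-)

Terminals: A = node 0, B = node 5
Nodal analysis, taking node 5 as the 0 V reference.
Source V1 fixes V_0 = 24 V.
KCL at each unknown node (sum of currents leaving = 0; resistances in Ω):
  Node 1: (V_1 - 24)/3300 + (V_1 - 0)/5.6 = 0
  Node 2: (V_2 - V_3)/3300 = 0
  Node 3: (V_3 - 24)/240 + (V_3 - V_2)/3300 + (V_3 - 0)/20 = 0
  Node 4: (V_4 - 0)/5.6 = 0
Collecting terms (coefficients in siemens):
  0.1789·V_1 = 0.007273
  0.000303·V_2 - 0.000303·V_3 = 0
  0.05447·V_3 - 0.000303·V_2 = 0.1
  0.1786·V_4 = 0
Solving these 4 simultaneous equations (Gaussian elimination) gives:
  V_1 = 0.04066 V, V_2 = 1.846 V, V_3 = 1.846 V, V_4 = 0 V
I_R1 = (V_0 - V_3)/R1 = (24 - 1.846)/240 = 0.09231 A
|I_R1| = 0.09231 A

Final answer: |I_R1| = 0.09231 A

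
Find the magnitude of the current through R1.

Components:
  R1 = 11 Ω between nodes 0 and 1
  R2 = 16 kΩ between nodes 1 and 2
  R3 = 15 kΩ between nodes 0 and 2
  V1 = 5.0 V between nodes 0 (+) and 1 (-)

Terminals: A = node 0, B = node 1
Nodal analysis, taking node 1 as the 0 V reference.
Source V1 fixes V_0 = 5 V.
KCL at each unknown node (sum of currents leaving = 0; resistances in Ω):
  Node 2: (V_2 - 0)/16000 + (V_2 - 5)/15000 = 0
Collecting terms: 0.0001292 × V_2 = 0.0003333  =>  V_2 = 2.581 V
I_R1 = (V_0 - V_1)/R1 = (5 - 0)/11 = 0.4545 A
|I_R1| = 0.4545 A

Final answer: |I_R1| = 0.4545 A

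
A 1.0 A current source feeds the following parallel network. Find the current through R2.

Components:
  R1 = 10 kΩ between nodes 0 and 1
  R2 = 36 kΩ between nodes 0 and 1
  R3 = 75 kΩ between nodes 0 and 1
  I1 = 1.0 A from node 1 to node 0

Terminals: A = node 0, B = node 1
All resistors sit directly between nodes 0 and 1, so they are in parallel and share one voltage V; the full source current 1 A splits among them.
1/R_par = 1/10000 + 1/36000 + 1/75000 = 0.0001411 S  =>  R_par = 7087 Ω
V = I × R_par = 1 × 7087 = 7087 V
I_R2 = V/R2 = 7087/36000 = 0.1969 A

Final answer: 0.1969 A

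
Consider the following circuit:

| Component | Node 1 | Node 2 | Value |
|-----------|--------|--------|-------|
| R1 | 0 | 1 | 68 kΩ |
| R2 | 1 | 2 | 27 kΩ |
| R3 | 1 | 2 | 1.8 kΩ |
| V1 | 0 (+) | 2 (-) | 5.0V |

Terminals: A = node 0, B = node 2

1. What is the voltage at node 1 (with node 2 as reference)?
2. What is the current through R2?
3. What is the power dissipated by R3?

Nodal analysis, taking node 2 as the 0 V reference.
Source V1 fixes V_0 = 5 V.
KCL at each unknown node (sum of currents leaving = 0; resistances in Ω):
  Node 1: (V_1 - 5)/68000 + (V_1 - 0)/27000 + (V_1 - 0)/1800 = 0
Collecting terms: 0.0006073 × V_1 = 0.00007353  =>  V_1 = 0.1211 V
Part 1:
  Read off the nodal solution: V_1 = 0.1211 V
Part 2:
  I_R2 = (V_1 - V_2)/R2 = (0.1211 - 0)/27000 = 0.000004484 A
  Magnitude: I_R2 = 0.000004484 A
Part 3:
  I_R3 = (V_1 - V_2)/R3 = (0.1211 - 0)/1800 = 0.00006726 A
  P_R3 = I_R3² × R3 = (0.00006726)² × 1800 = 0.000008144 W

Final answers:
1. V_1 = 0.1211 V
2. I_R2 = 4.484e-06 A
3. P_R3 = 8.144e-06 W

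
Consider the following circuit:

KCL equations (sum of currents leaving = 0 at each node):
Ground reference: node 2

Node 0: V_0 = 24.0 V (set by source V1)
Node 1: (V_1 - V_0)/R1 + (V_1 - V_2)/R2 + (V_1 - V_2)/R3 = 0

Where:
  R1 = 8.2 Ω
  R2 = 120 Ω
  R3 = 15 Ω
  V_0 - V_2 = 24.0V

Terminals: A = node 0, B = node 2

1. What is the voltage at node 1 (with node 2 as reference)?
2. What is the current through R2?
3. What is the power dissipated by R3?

Nodal analysis, taking node 2 as the 0 V reference.
Source V1 fixes V_0 = 24 V.
KCL at each unknown node (sum of currents leaving = 0; resistances in Ω):
  Node 1: (V_1 - 24)/8.2 + (V_1 - 0)/120 + (V_1 - 0)/15 = 0
Collecting terms: 0.197 × V_1 = 2.927  =>  V_1 = 14.86 V
Part 1:
  Read off the nodal solution: V_1 = 14.86 V
Part 2:
  I_R2 = (V_1 - V_2)/R2 = (14.86 - 0)/120 = 0.1238 A
  Magnitude: I_R2 = 0.1238 A
Part 3:
  I_R3 = (V_1 - V_2)/R3 = (14.86 - 0)/15 = 0.9907 A
  P_R3 = I_R3² × R3 = (0.9907)² × 15 = 14.72 W

Final answers:
1. V_1 = 14.86 V
2. I_R2 = 0.1238 A
3. P_R3 = 14.72 W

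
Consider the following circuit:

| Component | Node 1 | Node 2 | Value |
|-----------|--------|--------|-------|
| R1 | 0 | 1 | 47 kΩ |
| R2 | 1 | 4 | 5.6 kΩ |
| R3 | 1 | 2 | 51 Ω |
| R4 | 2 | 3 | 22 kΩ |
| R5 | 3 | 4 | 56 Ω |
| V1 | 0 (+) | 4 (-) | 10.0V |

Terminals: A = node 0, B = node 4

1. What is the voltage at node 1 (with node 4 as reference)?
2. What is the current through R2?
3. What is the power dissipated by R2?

Nodal analysis, taking node 4 as the 0 V reference.
Source V1 fixes V_0 = 10 V.
KCL at each unknown node (sum of currents leaving = 0; resistances in Ω):
  Node 1: (V_1 - 10)/47000 + (V_1 - 0)/5600 + (V_1 - V_2)/51 = 0
  Node 2: (V_2 - V_1)/51 + (V_2 - V_3)/22000 = 0
  Node 3: (V_3 - V_2)/22000 + (V_3 - 0)/56 = 0
Collecting terms (coefficients in siemens):
  0.01981·V_1 - 0.01961·V_2 = 0.0002128
  0.01965·V_2 - 0.01961·V_1 - 0.00004545·V_3 = 0
  0.0179·V_3 - 0.00004545·V_2 = 0
Solving these 3 simultaneous equations (Gaussian elimination) gives:
  V_1 = 0.8681 V, V_2 = 0.8661 V, V_3 = 0.002199 V
Part 1:
  Read off the nodal solution: V_1 = 0.8681 V
Part 2:
  I_R2 = (V_1 - V_4)/R2 = (0.8681 - 0)/5600 = 0.000155 A
  Magnitude: I_R2 = 0.000155 A
Part 3:
  I_R2 = (V_1 - V_4)/R2 = (0.8681 - 0)/5600 = 0.000155 A
  P_R2 = I_R2² × R2 = (0.000155)² × 5600 = 0.0001346 W

Final answers:
1. V_1 = 0.8681 V
2. I_R2 = 0.000155 A
3. P_R2 = 0.0001346 W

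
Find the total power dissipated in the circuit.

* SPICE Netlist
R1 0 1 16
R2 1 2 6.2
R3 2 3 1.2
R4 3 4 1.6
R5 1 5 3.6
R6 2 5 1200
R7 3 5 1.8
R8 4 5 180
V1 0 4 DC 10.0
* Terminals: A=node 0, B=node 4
Nodal analysis, taking node 4 as the 0 V reference.
Source V1 fixes V_0 = 10 V.
KCL at each unknown node (sum of currents leaving = 0; resistances in Ω):
  Node 1: (V_1 - 10)/16 + (V_1 - V_2)/6.2 + (V_1 - V_5)/3.6 = 0
  Node 2: (V_2 - V_1)/6.2 + (V_2 - V_3)/1.2 + (V_2 - V_5)/1200 = 0
  Node 3: (V_3 - V_2)/1.2 + (V_3 - 0)/1.6 + (V_3 - V_5)/1.8 = 0
  Node 5: (V_5 - V_1)/3.6 + (V_5 - V_2)/1200 + (V_5 - V_3)/1.8 + (V_5 - 0)/180 = 0
Collecting terms (coefficients in siemens):
  0.5016·V_1 - 0.1613·V_2 - 0.2778·V_5 = 0.625
  0.9955·V_2 - 0.1613·V_1 - 0.8333·V_3 - 0.0008333·V_5 = 0
  2.014·V_3 - 0.8333·V_2 - 0.5556·V_5 = 0
  0.8397·V_5 - 0.2778·V_1 - 0.0008333·V_2 - 0.5556·V_3 = 0
Solving these 4 simultaneous equations (Gaussian elimination) gives:
  V_1 = 2.264 V, V_2 = 1.006 V, V_3 = 0.7624 V, V_5 = 1.254 V
Power in each resistor, P = (ΔV)²/R:
  P_R1 = (10 - 2.264)²/16 = 3.74 W
  P_R2 = (2.264 - 1.006)²/6.2 = 0.2553 W
  P_R3 = (1.006 - 0.7624)²/1.2 = 0.04952 W
  P_R4 = (0.7624 - 0)²/1.6 = 0.3633 W
  P_R5 = (2.264 - 1.254)²/3.6 = 0.2833 W
  P_R6 = (1.006 - 1.254)²/1200 = 0.00005137 W
  P_R7 = (0.7624 - 1.254)²/1.8 = 0.1345 W
  P_R8 = (0 - 1.254)²/180 = 0.008743 W
P_total = P_R1 + P_R2 + P_R3 + P_R4 + P_R5 + P_R6 + P_R7 + P_R8 = 4.835 W

Final answer: 4.835 W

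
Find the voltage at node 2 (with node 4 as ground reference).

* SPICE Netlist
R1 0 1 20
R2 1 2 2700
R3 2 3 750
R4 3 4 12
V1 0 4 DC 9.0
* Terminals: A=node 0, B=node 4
Nodal analysis, taking node 4 as the 0 V reference.
Source V1 fixes V_0 = 9 V.
KCL at each unknown node (sum of currents leaving = 0; resistances in Ω):
  Node 1: (V_1 - 9)/20 + (V_1 - V_2)/2700 = 0
  Node 2: (V_2 - V_1)/2700 + (V_2 - V_3)/750 = 0
  Node 3: (V_3 - V_2)/750 + (V_3 - 0)/12 = 0
Collecting terms (coefficients in siemens):
  0.05037·V_1 - 0.0003704·V_2 = 0.45
  0.001704·V_2 - 0.0003704·V_1 - 0.001333·V_3 = 0
  0.08467·V_3 - 0.001333·V_2 = 0
Solving these 3 simultaneous equations (Gaussian elimination) gives:
  V_1 = 8.948 V, V_2 = 1.97 V, V_3 = 0.03102 V
The requested potential is V_2 = 1.97 V.

Final answer: V_2 = 1.97 V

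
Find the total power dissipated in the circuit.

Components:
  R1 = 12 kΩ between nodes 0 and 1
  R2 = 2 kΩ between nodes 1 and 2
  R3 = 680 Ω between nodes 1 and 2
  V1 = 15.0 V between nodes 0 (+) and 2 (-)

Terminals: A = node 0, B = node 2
Nodal analysis, taking node 2 as the 0 V reference.
Source V1 fixes V_0 = 15 V.
KCL at each unknown node (sum of currents leaving = 0; resistances in Ω):
  Node 1: (V_1 - 15)/12000 + (V_1 - 0)/2000 + (V_1 - 0)/680 = 0
Collecting terms: 0.002054 × V_1 = 0.00125  =>  V_1 = 0.6086 V
Power in each resistor, P = (ΔV)²/R:
  P_R1 = (15 - 0.6086)²/12000 = 0.01726 W
  P_R2 = (0.6086 - 0)²/2000 = 0.0001852 W
  P_R3 = (0.6086 - 0)²/680 = 0.0005447 W
P_total = P_R1 + P_R2 + P_R3 = 0.01799 W

Final answer: 0.01799 W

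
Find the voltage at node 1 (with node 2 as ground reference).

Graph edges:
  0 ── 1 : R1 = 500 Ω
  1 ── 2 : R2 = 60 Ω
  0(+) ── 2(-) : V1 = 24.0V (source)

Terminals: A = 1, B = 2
Nodal analysis, taking node 2 as the 0 V reference.
Source V1 fixes V_0 = 24 V.
KCL at each unknown node (sum of currents leaving = 0; resistances in Ω):
  Node 1: (V_1 - 24)/500 + (V_1 - 0)/60 = 0
Collecting terms: 0.01867 × V_1 = 0.048  =>  V_1 = 2.571 V
The requested potential is V_1 = 2.571 V.

Final answer: V_1 = 2.571 V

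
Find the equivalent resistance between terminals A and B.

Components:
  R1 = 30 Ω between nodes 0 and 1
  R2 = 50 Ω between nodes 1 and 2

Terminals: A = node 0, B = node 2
Reduce the network between node 0 (A) and node 2 (B) by series/parallel combination:
  Rs1 = R1 + R2 (series, joined only at node 1) = 30 + 50 = 80 Ω
R_eq = 80 Ω

Final answer: 80 Ω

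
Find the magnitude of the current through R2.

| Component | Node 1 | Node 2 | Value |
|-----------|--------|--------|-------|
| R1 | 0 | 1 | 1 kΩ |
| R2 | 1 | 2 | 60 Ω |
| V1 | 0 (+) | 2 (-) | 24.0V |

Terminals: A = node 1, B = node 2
Nodal analysis, taking node 2 as the 0 V reference.
Source V1 fixes V_0 = 24 V.
KCL at each unknown node (sum of currents leaving = 0; resistances in Ω):
  Node 1: (V_1 - 24)/1000 + (V_1 - 0)/60 = 0
Collecting terms: 0.01767 × V_1 = 0.024  =>  V_1 = 1.358 V
I_R2 = (V_1 - V_2)/R2 = (1.358 - 0)/60 = 0.02264 A
|I_R2| = 0.02264 A

Final answer: |I_R2| = 0.02264 A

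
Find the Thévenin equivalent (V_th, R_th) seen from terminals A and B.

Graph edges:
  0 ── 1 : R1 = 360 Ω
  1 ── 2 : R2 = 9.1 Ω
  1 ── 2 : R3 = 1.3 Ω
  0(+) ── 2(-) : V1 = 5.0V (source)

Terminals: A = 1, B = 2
Step 1 — V_th is the open-circuit voltage V_A - V_B (nothing connected across the terminals).
Nodal analysis, taking node 2 as the 0 V reference.
Source V1 fixes V_0 = 5 V.
KCL at each unknown node (sum of currents leaving = 0; resistances in Ω):
  Node 1: (V_1 - 5)/360 + (V_1 - 0)/9.1 + (V_1 - 0)/1.3 = 0
Collecting terms: 0.8819 × V_1 = 0.01389  =>  V_1 = 0.01575 V
V_th = V_1 - V_2 = 0.01575 - 0 = 0.01575 V
Step 2 — R_th: zero the source — replace V1 by a short circuit (node 2 merges into node 0) — and find the resistance seen between A (node 1) and B (node 0).
Reduce the network between node 1 (A) and node 0 (B) by series/parallel combination:
  Rp1 = R1 ‖ R2 ‖ R3 (parallel, all between nodes 0 and 1) = 1/(1/360 + 1/9.1 + 1/1.3) = 1.134 Ω
R_th = 1.134 Ω

Final answer: V_th = 0.01575 V, R_th = 1.134 Ω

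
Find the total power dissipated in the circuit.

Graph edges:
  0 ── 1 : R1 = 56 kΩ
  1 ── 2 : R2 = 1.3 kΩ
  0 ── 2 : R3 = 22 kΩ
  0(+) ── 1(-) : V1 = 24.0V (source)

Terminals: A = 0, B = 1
Nodal analysis, taking node 1 as the 0 V reference.
Source V1 fixes V_0 = 24 V.
KCL at each unknown node (sum of currents leaving = 0; resistances in Ω):
  Node 2: (V_2 - 0)/1300 + (V_2 - 24)/22000 = 0
Collecting terms: 0.0008147 × V_2 = 0.001091  =>  V_2 = 1.339 V
Power in each resistor, P = (ΔV)²/R:
  P_R1 = (24 - 0)²/56000 = 0.01029 W
  P_R2 = (0 - 1.339)²/1300 = 0.001379 W
  P_R3 = (24 - 1.339)²/22000 = 0.02334 W
P_total = P_R1 + P_R2 + P_R3 = 0.03501 W

Final answer: 0.03501 W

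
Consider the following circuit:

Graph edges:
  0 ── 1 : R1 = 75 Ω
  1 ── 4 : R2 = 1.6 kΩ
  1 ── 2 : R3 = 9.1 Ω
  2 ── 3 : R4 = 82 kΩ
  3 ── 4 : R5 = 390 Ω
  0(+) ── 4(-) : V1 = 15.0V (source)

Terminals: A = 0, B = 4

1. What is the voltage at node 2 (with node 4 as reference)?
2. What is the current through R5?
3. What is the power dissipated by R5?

Nodal analysis, taking node 4 as the 0 V reference.
Source V1 fixes V_0 = 15 V.
KCL at each unknown node (sum of currents leaving = 0; resistances in Ω):
  Node 1: (V_1 - 15)/75 + (V_1 - 0)/1600 + (V_1 - V_2)/9.1 = 0
  Node 2: (V_2 - V_1)/9.1 + (V_2 - V_3)/82000 = 0
  Node 3: (V_3 - V_2)/82000 + (V_3 - 0)/390 = 0
Collecting terms (coefficients in siemens):
  0.1238·V_1 - 0.1099·V_2 = 0.2
  0.1099·V_2 - 0.1099·V_1 - 0.0000122·V_3 = 0
  0.002576·V_3 - 0.0000122·V_2 = 0
Solving these 3 simultaneous equations (Gaussian elimination) gives:
  V_1 = 14.32 V, V_2 = 14.31 V, V_3 = 0.06776 V
Part 1:
  Read off the nodal solution: V_2 = 14.31 V
Part 2:
  I_R5 = (V_3 - V_4)/R5 = (0.06776 - 0)/390 = 0.0001737 A
  Magnitude: I_R5 = 0.0001737 A
Part 3:
  I_R5 = (V_3 - V_4)/R5 = (0.06776 - 0)/390 = 0.0001737 A
  P_R5 = I_R5² × R5 = (0.0001737)² × 390 = 0.00001177 W

Final answers:
1. V_2 = 14.31 V
2. I_R5 = 0.0001737 A
3. P_R5 = 1.177e-05 W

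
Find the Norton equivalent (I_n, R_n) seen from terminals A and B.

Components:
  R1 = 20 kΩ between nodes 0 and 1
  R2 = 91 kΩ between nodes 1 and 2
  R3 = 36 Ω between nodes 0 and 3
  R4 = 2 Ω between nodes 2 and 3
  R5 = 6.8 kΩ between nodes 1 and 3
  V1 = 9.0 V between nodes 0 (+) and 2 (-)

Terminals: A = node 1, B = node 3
Find the Thévenin equivalent first; then I_n = V_th/R_th and R_n = R_th.
Step 1 — V_th is the open-circuit voltage V_A - V_B (nothing connected across the terminals).
Nodal analysis, taking node 2 as the 0 V reference.
Source V1 fixes V_0 = 9 V.
KCL at each unknown node (sum of currents leaving = 0; resistances in Ω):
  Node 1: (V_1 - 9)/20000 + (V_1 - 0)/91000 + (V_1 - V_3)/6800 = 0
  Node 3: (V_3 - 9)/36 + (V_3 - 0)/2 + (V_3 - V_1)/6800 = 0
Collecting terms (coefficients in siemens):
  0.000208·V_1 - 0.0001471·V_3 = 0.00045
  0.5279·V_3 - 0.0001471·V_1 = 0.25
Determinant D = (0.000208)(0.5279) - (-0.0001471)(-0.0001471) = 0.0001098
V_1 = [(0.00045)(0.5279) - (-0.0001471)(0.25)]/D = 2.498 V
V_3 = [(0.000208)(0.25) - (0.00045)(-0.0001471)]/D = 0.4742 V
V_th = V_1 - V_3 = 2.498 - 0.4742 = 2.024 V
Step 2 — R_th: zero the source — replace V1 by a short circuit (node 2 merges into node 0) — and find the resistance seen between A (node 1) and B (node 3).
Reduce the network between node 1 (A) and node 3 (B) by series/parallel combination:
  Rp1 = R1 ‖ R2 (parallel, both between nodes 0 and 1) = 1/(1/20000 + 1/91000) = 16400 Ω
  Rp2 = R3 ‖ R4 (parallel, both between nodes 0 and 3) = 1/(1/36 + 1/2) = 1.895 Ω
  Rs1 = Rp1 + Rp2 (series, joined only at node 0) = 16400 + 1.895 = 16400 Ω
  Rp3 = R5 ‖ Rs1 (parallel, both between nodes 1 and 3) = 1/(1/6800 + 1/16400) = 4807 Ω
R_th = 4.807 kΩ
I_n = V_th/R_th = 2.024/4807 = 0.0004211 A, and R_n = R_th = 4.807 kΩ

Final answer: I_n = 0.0004211 A, R_n = 4.807 kΩ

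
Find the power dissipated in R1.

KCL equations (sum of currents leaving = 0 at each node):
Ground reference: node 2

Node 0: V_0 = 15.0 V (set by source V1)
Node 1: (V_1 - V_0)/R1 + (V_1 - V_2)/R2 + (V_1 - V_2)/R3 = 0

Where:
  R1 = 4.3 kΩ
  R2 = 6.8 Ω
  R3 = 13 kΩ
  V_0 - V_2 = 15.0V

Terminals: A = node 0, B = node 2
Nodal analysis, taking node 2 as the 0 V reference.
Source V1 fixes V_0 = 15 V.
KCL at each unknown node (sum of currents leaving = 0; resistances in Ω):
  Node 1: (V_1 - 15)/4300 + (V_1 - 0)/6.8 + (V_1 - 0)/13000 = 0
Collecting terms: 0.1474 × V_1 = 0.003488  =>  V_1 = 0.02367 V
I_R1 = (V_0 - V_1)/R1 = (15 - 0.02367)/4300 = 0.003483 A
P_R1 = I_R1² × R1 = (0.003483)² × 4300 = 0.05216 W

Final answer: 0.05216 W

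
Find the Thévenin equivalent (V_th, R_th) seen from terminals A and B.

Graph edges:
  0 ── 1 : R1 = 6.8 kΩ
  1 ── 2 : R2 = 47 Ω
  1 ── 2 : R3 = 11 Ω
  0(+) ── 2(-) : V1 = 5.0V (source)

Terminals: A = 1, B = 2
Step 1 — V_th is the open-circuit voltage V_A - V_B (nothing connected across the terminals).
Nodal analysis, taking node 2 as the 0 V reference.
Source V1 fixes V_0 = 5 V.
KCL at each unknown node (sum of currents leaving = 0; resistances in Ω):
  Node 1: (V_1 - 5)/6800 + (V_1 - 0)/47 + (V_1 - 0)/11 = 0
Collecting terms: 0.1123 × V_1 = 0.0007353  =>  V_1 = 0.006546 V
V_th = V_1 - V_2 = 0.006546 - 0 = 0.006546 V
Step 2 — R_th: zero the source — replace V1 by a short circuit (node 2 merges into node 0) — and find the resistance seen between A (node 1) and B (node 0).
Reduce the network between node 1 (A) and node 0 (B) by series/parallel combination:
  Rp1 = R1 ‖ R2 ‖ R3 (parallel, all between nodes 0 and 1) = 1/(1/6800 + 1/47 + 1/11) = 8.902 Ω
R_th = 8.902 Ω

Final answer: V_th = 0.006546 V, R_th = 8.902 Ω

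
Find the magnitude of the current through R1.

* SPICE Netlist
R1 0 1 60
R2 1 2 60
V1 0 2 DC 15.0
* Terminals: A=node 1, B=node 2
Nodal analysis, taking node 2 as the 0 V reference.
Source V1 fixes V_0 = 15 V.
KCL at each unknown node (sum of currents leaving = 0; resistances in Ω):
  Node 1: (V_1 - 15)/60 + (V_1 - 0)/60 = 0
Collecting terms: 0.03333 × V_1 = 0.25  =>  V_1 = 7.5 V
I_R1 = (V_0 - V_1)/R1 = (15 - 7.5)/60 = 0.125 A
|I_R1| = 0.125 A

Final answer: |I_R1| = 0.125 A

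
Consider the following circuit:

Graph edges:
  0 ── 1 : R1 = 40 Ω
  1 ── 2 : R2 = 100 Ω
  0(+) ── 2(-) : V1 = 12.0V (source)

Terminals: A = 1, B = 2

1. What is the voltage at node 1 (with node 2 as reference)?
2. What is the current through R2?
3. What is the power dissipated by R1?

Nodal analysis, taking node 2 as the 0 V reference.
Source V1 fixes V_0 = 12 V.
KCL at each unknown node (sum of currents leaving = 0; resistances in Ω):
  Node 1: (V_1 - 12)/40 + (V_1 - 0)/100 = 0
Collecting terms: 0.035 × V_1 = 0.3  =>  V_1 = 8.571 V
Part 1:
  Read off the nodal solution: V_1 = 8.571 V
Part 2:
  I_R2 = (V_1 - V_2)/R2 = (8.571 - 0)/100 = 0.08571 A
  Magnitude: I_R2 = 0.08571 A
Part 3:
  I_R1 = (V_0 - V_1)/R1 = (12 - 8.571)/40 = 0.08571 A
  P_R1 = I_R1² × R1 = (0.08571)² × 40 = 0.2939 W

Final answers:
1. V_1 = 8.571 V
2. I_R2 = 0.08571 A
3. P_R1 = 0.2939 W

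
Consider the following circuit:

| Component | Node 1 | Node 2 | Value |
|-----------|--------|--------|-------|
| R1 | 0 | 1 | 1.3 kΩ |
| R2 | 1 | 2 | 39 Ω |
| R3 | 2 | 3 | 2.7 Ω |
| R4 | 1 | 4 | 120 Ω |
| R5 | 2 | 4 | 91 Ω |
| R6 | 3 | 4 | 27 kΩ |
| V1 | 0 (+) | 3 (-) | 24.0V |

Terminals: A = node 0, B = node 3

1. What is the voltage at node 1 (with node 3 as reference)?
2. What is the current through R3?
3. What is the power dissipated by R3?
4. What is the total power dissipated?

Nodal analysis, taking node 3 as the 0 V reference.
Source V1 fixes V_0 = 24 V.
KCL at each unknown node (sum of currents leaving = 0; resistances in Ω):
  Node 1: (V_1 - 24)/1300 + (V_1 - V_2)/39 + (V_1 - V_4)/120 = 0
  Node 2: (V_2 - V_1)/39 + (V_2 - 0)/2.7 + (V_2 - V_4)/91 = 0
  Node 4: (V_4 - V_1)/120 + (V_4 - V_2)/91 + (V_4 - 0)/27000 = 0
Collecting terms (coefficients in siemens):
  0.03474·V_1 - 0.02564·V_2 - 0.008333·V_4 = 0.01846
  0.407·V_2 - 0.02564·V_1 - 0.01099·V_4 = 0
  0.01936·V_4 - 0.008333·V_1 - 0.01099·V_2 = 0
Solving these 3 simultaneous equations (Gaussian elimination) gives:
  V_1 = 0.6398 V, V_2 = 0.04849 V, V_4 = 0.3029 V
Part 1:
  Read off the nodal solution: V_1 = 0.6398 V
Part 2:
  I_R3 = (V_2 - V_3)/R3 = (0.04849 - 0)/2.7 = 0.01796 A
  Magnitude: I_R3 = 0.01796 A
Part 3:
  I_R3 = (V_2 - V_3)/R3 = (0.04849 - 0)/2.7 = 0.01796 A
  P_R3 = I_R3² × R3 = (0.01796)² × 2.7 = 0.0008707 W
Part 4:
  Power in each resistor, P = (ΔV)²/R:
    P_R1 = (24 - 0.6398)²/1300 = 0.4198 W
    P_R2 = (0.6398 - 0.04849)²/39 = 0.008966 W
    P_R3 = (0.04849 - 0)²/2.7 = 0.0008707 W
    P_R4 = (0.6398 - 0.3029)²/120 = 0.0009457 W
    P_R5 = (0.04849 - 0.3029)²/91 = 0.0007114 W
    P_R6 = (0 - 0.3029)²/27000 = 0.000003399 W
  P_total = P_R1 + P_R2 + P_R3 + P_R4 + P_R5 + P_R6 = 0.4313 W

Final answers:
1. V_1 = 0.6398 V
2. I_R3 = 0.01796 A
3. P_R3 = 0.0008707 W
4. P_total = 0.4313 W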